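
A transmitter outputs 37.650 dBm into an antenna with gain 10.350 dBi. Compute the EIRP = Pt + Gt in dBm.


EIRP = Pt + Gt = 37.650 + 10.350 = 48.00 dBm

48.00 dBm


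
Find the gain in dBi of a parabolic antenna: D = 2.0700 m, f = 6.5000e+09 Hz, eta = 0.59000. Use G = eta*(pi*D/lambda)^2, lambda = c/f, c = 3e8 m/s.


lambda = c / f = 3.0000e+08 / 6.5000e+09 = 0.04615385 m
G_linear = 0.59000 * (pi * 2.0700 / 0.04615385)^2 = 11713.23
G_dBi = 10 * log10(11713.23) = 40.69 dBi

40.69 dBi


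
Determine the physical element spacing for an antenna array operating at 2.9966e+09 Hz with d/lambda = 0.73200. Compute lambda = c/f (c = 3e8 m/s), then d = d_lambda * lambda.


lambda = c / f = 3.0000e+08 / 2.9966e+09 = 0.1001135 m
d = 0.73200 * 0.1001135 = 0.07328 m

0.07328 m


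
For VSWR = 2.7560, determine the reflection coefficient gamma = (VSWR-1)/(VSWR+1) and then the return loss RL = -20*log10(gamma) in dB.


gamma = (2.7560 - 1) / (2.7560 + 1) = 0.4675186
RL = -20 * log10(0.4675186) = 6.604 dB

6.604 dB


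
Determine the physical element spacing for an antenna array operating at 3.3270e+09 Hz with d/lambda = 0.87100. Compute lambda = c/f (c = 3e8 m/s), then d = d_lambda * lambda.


lambda = c / f = 3.0000e+08 / 3.3270e+09 = 0.09017133 m
d = 0.87100 * 0.09017133 = 0.07854 m

0.07854 m


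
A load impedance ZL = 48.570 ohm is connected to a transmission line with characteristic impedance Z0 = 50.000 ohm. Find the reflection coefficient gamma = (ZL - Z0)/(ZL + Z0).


gamma = (48.570 - 50.000) / (48.570 + 50.000) = -0.01451

-0.01451


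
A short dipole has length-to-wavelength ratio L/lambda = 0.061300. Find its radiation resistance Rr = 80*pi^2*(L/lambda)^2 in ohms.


Rr = 80 * pi^2 * (0.061300)^2 = 80 * 9.869604 * 3.757690e-03 = 2.967 ohm

2.967 ohm


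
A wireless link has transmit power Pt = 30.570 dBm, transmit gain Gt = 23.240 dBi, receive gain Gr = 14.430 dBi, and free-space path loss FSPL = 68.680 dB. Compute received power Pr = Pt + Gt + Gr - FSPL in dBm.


Pr = 30.570 + 23.240 + 14.430 - 68.680 = -0.44 dBm

-0.44 dBm


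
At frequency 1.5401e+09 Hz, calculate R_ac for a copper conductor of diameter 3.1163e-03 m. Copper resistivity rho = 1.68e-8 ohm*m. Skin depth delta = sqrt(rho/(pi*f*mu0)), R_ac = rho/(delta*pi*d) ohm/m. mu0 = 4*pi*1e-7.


delta = sqrt(1.68e-8 / (pi * 1.5401e+09 * 4*pi*1e-7)) = 1.662265e-06 m
R_ac = 1.68e-8 / (1.662265e-06 * pi * 3.1163e-03) = 1.032 ohm/m

1.032 ohm/m


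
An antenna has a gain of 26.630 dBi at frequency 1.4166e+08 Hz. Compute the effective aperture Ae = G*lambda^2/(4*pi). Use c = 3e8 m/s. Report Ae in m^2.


lambda = c / f = 3.0000e+08 / 1.4166e+08 = 2.117747 m
G_linear = 10^(26.630/10) = 460.2566
Ae = G_linear * lambda^2 / (4*pi) = 460.2566 * 2.117747^2 / (4*pi) = 164.3 m^2

164.3 m^2


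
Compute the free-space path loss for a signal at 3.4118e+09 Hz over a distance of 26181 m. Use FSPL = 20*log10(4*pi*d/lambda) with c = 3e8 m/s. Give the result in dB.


lambda = c / f = 3.0000e+08 / 3.4118e+09 = 0.08793012 m
FSPL = 20 * log10(4*pi*26181/0.08793012) = 131.5 dB

131.5 dB


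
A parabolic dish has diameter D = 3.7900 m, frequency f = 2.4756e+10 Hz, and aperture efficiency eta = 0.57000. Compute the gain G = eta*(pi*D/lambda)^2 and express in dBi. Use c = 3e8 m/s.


lambda = c / f = 3.0000e+08 / 2.4756e+10 = 0.01211827 m
G_linear = 0.57000 * (pi * 3.7900 / 0.01211827)^2 = 550264.9
G_dBi = 10 * log10(550264.9) = 57.41 dBi

57.41 dBi


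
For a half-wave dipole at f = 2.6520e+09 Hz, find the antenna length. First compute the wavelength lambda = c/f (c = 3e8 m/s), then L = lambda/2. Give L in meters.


lambda = c / f = 3.0000e+08 / 2.6520e+09 = 0.1131222 m
L = lambda / 2 = 0.1131222 / 2 = 0.05656 m

0.05656 m


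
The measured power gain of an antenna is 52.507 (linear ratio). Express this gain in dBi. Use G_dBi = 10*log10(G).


G_dBi = 10 * log10(52.507) = 17.20 dBi

17.20 dBi


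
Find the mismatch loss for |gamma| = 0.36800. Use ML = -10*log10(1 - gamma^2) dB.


ML = -10 * log10(1 - 0.36800^2) = -10 * log10(0.864576) = 0.6320 dB

0.6320 dB


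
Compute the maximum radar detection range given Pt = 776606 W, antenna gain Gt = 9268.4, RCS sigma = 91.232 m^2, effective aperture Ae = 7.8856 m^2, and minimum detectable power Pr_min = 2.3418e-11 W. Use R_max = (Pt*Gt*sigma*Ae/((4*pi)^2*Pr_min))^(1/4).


R^4 = 776606*9268.4*91.232*7.8856 / ((4*pi)^2 * 2.3418e-11) = 1.400290e+21
R_max = 1.400290e+21^0.25 = 193444 m

193444 m


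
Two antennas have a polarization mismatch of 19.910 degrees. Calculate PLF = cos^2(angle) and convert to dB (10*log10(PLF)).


PLF_linear = cos^2(19.910 deg) = 0.8840300
PLF_dB = 10 * log10(0.8840300) = -0.5353 dB

-0.5353 dB


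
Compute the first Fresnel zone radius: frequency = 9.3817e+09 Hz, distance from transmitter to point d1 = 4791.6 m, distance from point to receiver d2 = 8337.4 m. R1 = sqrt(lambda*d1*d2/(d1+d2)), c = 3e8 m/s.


lambda = c / f = 3.0000e+08 / 9.3817e+09 = 0.03197715 m
R1 = sqrt(0.03197715 * 4791.6 * 8337.4 / (4791.6 + 8337.4)) = 9.864 m

9.864 m


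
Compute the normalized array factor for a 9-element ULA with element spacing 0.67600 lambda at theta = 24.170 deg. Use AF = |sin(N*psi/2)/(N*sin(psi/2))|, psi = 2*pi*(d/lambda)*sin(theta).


psi = 2*pi*0.67600*sin(24.170 deg) = 1.739092 rad
AF = |sin(9*1.739092/2) / (9*sin(1.739092/2))| = 0.1454

0.1454


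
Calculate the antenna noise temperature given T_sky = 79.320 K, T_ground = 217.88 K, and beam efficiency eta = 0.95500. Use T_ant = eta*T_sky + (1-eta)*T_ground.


T_ant = 0.95500 * 79.320 + (1 - 0.95500) * 217.88 = 85.56 K

85.56 K


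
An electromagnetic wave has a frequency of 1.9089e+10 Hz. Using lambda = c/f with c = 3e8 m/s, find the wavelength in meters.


lambda = c / f = 3.0000e+08 / 1.9089e+10 = 0.01572 m

0.01572 m


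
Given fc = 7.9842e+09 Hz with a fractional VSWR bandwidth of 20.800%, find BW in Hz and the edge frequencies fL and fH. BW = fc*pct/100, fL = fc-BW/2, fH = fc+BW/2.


BW = 7.9842e+09 * 20.800/100 = 1.660714e+09 Hz
fL = 7.9842e+09 - 1.660714e+09/2 = 7.154e+09 Hz
fH = 7.9842e+09 + 1.660714e+09/2 = 8.815e+09 Hz

BW=1.661e+09 Hz, fL=7.154e+09 Hz, fH=8.815e+09 Hz


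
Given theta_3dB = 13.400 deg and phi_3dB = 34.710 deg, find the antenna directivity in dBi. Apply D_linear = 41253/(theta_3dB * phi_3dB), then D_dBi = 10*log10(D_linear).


D_linear = 41253 / (13.400 * 34.710) = 88.69438
D_dBi = 10 * log10(88.69438) = 19.48 dBi

19.48 dBi


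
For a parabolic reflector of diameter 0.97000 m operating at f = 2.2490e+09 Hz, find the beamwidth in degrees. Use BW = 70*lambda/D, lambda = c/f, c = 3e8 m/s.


lambda = c / f = 3.0000e+08 / 2.2490e+09 = 0.1333926 m
BW = 70 * 0.1333926 / 0.97000 = 9.626 deg

9.626 deg


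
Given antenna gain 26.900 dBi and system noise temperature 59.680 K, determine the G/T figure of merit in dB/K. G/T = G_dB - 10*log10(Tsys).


G/T = 26.900 - 10*log10(59.680) = 26.900 - 17.75829 = 9.142 dB/K

9.142 dB/K


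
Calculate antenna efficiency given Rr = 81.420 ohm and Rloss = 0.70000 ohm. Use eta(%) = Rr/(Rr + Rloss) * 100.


eta = 81.420 / (81.420 + 0.70000) * 100 = 99.15%

99.15%


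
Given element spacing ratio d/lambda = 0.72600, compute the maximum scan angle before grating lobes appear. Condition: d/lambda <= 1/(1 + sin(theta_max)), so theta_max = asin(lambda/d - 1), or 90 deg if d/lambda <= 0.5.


lambda/d - 1 = 1/0.72600 - 1 = 0.3774105
theta_max = asin(0.3774105) = 22.17 deg

22.17 deg


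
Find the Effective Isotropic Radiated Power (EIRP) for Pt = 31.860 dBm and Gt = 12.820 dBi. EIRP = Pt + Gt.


EIRP = Pt + Gt = 31.860 + 12.820 = 44.68 dBm

44.68 dBm


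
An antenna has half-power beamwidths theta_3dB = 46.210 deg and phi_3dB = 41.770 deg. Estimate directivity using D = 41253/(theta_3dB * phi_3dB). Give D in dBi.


D_linear = 41253 / (46.210 * 41.770) = 21.37249
D_dBi = 10 * log10(21.37249) = 13.30 dBi

13.30 dBi


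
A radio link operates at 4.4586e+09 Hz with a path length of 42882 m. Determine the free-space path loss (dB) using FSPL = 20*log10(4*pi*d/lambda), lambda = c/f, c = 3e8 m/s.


lambda = c / f = 3.0000e+08 / 4.4586e+09 = 0.06728570 m
FSPL = 20 * log10(4*pi*42882/0.06728570) = 138.1 dB

138.1 dB


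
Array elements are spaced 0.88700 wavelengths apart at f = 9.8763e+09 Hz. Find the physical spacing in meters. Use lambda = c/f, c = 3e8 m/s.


lambda = c / f = 3.0000e+08 / 9.8763e+09 = 0.03037575 m
d = 0.88700 * 0.03037575 = 0.02694 m

0.02694 m


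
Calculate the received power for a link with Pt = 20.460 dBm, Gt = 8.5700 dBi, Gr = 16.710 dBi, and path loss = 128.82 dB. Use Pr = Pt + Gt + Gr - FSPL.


Pr = 20.460 + 8.5700 + 16.710 - 128.82 = -83.08 dBm

-83.08 dBm


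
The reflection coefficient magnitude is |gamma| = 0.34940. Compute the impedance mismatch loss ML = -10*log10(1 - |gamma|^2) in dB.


ML = -10 * log10(1 - 0.34940^2) = -10 * log10(0.87791964) = 0.5655 dB

0.5655 dB


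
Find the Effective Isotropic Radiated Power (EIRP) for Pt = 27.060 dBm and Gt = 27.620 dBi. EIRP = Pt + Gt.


EIRP = Pt + Gt = 27.060 + 27.620 = 54.68 dBm

54.68 dBm


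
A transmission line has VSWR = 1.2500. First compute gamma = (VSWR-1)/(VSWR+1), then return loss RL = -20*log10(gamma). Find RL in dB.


gamma = (1.2500 - 1) / (1.2500 + 1) = 0.1111111
RL = -20 * log10(0.1111111) = 19.08 dB

19.08 dB


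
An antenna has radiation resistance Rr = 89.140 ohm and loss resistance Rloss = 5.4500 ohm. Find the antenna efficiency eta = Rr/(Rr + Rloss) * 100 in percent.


eta = 89.140 / (89.140 + 5.4500) * 100 = 94.24%

94.24%


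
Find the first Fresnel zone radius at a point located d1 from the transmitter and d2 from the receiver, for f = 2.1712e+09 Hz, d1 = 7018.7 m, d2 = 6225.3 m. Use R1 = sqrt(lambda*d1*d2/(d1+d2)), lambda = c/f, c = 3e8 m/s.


lambda = c / f = 3.0000e+08 / 2.1712e+09 = 0.1381724 m
R1 = sqrt(0.1381724 * 7018.7 * 6225.3 / (7018.7 + 6225.3)) = 21.35 m

21.35 m


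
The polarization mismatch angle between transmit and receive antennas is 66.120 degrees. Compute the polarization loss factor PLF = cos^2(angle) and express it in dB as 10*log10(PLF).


PLF_linear = cos^2(66.120 deg) = 0.1638812
PLF_dB = 10 * log10(0.1638812) = -7.855 dB

-7.855 dB


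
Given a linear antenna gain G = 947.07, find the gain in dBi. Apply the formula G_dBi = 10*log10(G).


G_dBi = 10 * log10(947.07) = 29.76 dBi

29.76 dBi


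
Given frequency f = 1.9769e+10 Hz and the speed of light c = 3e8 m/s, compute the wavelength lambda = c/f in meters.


lambda = c / f = 3.0000e+08 / 1.9769e+10 = 0.01518 m

0.01518 m


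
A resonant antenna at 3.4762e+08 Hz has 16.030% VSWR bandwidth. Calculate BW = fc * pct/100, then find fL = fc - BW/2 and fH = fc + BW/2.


BW = 3.4762e+08 * 16.030/100 = 5.572349e+07 Hz
fL = 3.4762e+08 - 5.572349e+07/2 = 3.198e+08 Hz
fH = 3.4762e+08 + 5.572349e+07/2 = 3.755e+08 Hz

BW=5.572e+07 Hz, fL=3.198e+08 Hz, fH=3.755e+08 Hz


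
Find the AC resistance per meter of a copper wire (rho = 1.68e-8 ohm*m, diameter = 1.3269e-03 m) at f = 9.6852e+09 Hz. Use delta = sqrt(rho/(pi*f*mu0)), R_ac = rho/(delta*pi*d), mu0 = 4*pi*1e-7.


delta = sqrt(1.68e-8 / (pi * 9.6852e+09 * 4*pi*1e-7)) = 6.628580e-07 m
R_ac = 1.68e-8 / (6.628580e-07 * pi * 1.3269e-03) = 6.080 ohm/m

6.080 ohm/m


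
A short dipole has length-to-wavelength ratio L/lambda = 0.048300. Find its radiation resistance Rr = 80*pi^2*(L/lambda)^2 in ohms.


Rr = 80 * pi^2 * (0.048300)^2 = 80 * 9.869604 * 2.332890e-03 = 1.842 ohm

1.842 ohm


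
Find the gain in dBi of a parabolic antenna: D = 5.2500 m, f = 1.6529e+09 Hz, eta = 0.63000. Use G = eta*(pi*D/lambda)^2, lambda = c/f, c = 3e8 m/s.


lambda = c / f = 3.0000e+08 / 1.6529e+09 = 0.1814992 m
G_linear = 0.63000 * (pi * 5.2500 / 0.1814992)^2 = 5202.469
G_dBi = 10 * log10(5202.469) = 37.16 dBi

37.16 dBi


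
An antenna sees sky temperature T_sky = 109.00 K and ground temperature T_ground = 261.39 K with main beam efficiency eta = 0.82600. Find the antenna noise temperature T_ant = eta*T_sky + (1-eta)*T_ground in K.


T_ant = 0.82600 * 109.00 + (1 - 0.82600) * 261.39 = 135.5 K

135.5 K


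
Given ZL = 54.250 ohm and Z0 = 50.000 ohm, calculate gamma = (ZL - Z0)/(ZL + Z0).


gamma = (54.250 - 50.000) / (54.250 + 50.000) = 0.04077

0.04077


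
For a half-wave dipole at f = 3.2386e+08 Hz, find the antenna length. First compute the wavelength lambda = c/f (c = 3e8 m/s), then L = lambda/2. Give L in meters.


lambda = c / f = 3.0000e+08 / 3.2386e+08 = 0.9263262 m
L = lambda / 2 = 0.9263262 / 2 = 0.4632 m

0.4632 m


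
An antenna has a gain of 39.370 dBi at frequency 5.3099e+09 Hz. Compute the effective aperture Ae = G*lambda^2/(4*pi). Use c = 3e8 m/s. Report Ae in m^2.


lambda = c / f = 3.0000e+08 / 5.3099e+09 = 0.05649824 m
G_linear = 10^(39.370/10) = 8649.679
Ae = G_linear * lambda^2 / (4*pi) = 8649.679 * 0.05649824^2 / (4*pi) = 2.197 m^2

2.197 m^2


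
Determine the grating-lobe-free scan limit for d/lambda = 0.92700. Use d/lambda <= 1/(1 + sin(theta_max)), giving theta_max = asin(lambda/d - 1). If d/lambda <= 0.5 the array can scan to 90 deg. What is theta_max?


lambda/d - 1 = 1/0.92700 - 1 = 0.07874865
theta_max = asin(0.07874865) = 4.517 deg

4.517 deg


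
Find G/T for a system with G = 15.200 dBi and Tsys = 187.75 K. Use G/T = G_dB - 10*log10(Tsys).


G/T = 15.200 - 10*log10(187.75) = 15.200 - 22.73580 = -7.536 dB/K

-7.536 dB/K


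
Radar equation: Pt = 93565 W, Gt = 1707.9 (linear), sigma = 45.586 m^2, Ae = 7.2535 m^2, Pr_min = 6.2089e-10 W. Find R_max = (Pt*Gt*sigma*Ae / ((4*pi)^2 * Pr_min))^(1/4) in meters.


R^4 = 93565*1707.9*45.586*7.2535 / ((4*pi)^2 * 6.2089e-10) = 5.389154e+17
R_max = 5.389154e+17^0.25 = 27094 m

27094 m


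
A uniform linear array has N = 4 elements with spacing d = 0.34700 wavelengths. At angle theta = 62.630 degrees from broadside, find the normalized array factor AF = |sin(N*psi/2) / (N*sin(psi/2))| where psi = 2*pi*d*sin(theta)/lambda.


psi = 2*pi*0.34700*sin(62.630 deg) = 1.936198 rad
AF = |sin(4*1.936198/2) / (4*sin(1.936198/2))| = 0.2026

0.2026


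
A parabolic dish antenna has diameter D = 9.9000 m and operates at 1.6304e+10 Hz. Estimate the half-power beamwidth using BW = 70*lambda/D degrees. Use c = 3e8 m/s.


lambda = c / f = 3.0000e+08 / 1.6304e+10 = 0.01840039 m
BW = 70 * 0.01840039 / 9.9000 = 0.1301 deg

0.1301 deg


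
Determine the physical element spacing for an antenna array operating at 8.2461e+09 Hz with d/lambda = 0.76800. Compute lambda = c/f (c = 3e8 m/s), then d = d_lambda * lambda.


lambda = c / f = 3.0000e+08 / 8.2461e+09 = 0.03638083 m
d = 0.76800 * 0.03638083 = 0.02794 m

0.02794 m


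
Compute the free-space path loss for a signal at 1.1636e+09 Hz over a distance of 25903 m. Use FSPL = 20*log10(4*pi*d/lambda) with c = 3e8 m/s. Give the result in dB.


lambda = c / f = 3.0000e+08 / 1.1636e+09 = 0.2578206 m
FSPL = 20 * log10(4*pi*25903/0.2578206) = 122.0 dB

122.0 dB


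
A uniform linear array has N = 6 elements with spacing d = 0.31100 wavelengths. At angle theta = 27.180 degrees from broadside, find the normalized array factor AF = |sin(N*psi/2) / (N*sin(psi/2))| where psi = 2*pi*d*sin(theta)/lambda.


psi = 2*pi*0.31100*sin(27.180 deg) = 0.8925949 rad
AF = |sin(6*0.8925949/2) / (6*sin(0.8925949/2))| = 0.1727

0.1727


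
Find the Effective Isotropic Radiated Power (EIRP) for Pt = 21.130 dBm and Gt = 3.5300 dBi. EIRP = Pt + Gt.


EIRP = Pt + Gt = 21.130 + 3.5300 = 24.66 dBm

24.66 dBm


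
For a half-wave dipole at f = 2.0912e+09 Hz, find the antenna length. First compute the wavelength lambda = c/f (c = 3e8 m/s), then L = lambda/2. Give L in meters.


lambda = c / f = 3.0000e+08 / 2.0912e+09 = 0.1434583 m
L = lambda / 2 = 0.1434583 / 2 = 0.07173 m

0.07173 m


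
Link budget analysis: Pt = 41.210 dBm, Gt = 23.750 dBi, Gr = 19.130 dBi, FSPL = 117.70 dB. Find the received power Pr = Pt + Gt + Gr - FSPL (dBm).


Pr = 41.210 + 23.750 + 19.130 - 117.70 = -33.61 dBm

-33.61 dBm


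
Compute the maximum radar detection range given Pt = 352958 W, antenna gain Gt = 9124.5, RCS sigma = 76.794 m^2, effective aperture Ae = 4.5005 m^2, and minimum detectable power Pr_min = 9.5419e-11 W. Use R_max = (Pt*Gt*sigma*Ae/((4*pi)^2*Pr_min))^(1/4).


R^4 = 352958*9124.5*76.794*4.5005 / ((4*pi)^2 * 9.5419e-11) = 7.386957e+19
R_max = 7.386957e+19^0.25 = 92708 m

92708 m


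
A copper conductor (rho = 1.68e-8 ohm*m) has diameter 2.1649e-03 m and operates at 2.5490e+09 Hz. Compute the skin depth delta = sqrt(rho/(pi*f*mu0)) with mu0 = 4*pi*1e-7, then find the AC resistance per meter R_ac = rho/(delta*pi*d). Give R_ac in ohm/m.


delta = sqrt(1.68e-8 / (pi * 2.5490e+09 * 4*pi*1e-7)) = 1.292081e-06 m
R_ac = 1.68e-8 / (1.292081e-06 * pi * 2.1649e-03) = 1.912 ohm/m

1.912 ohm/m


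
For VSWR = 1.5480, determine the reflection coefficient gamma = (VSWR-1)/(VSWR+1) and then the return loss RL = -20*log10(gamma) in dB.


gamma = (1.5480 - 1) / (1.5480 + 1) = 0.2150706
RL = -20 * log10(0.2150706) = 13.35 dB

13.35 dB


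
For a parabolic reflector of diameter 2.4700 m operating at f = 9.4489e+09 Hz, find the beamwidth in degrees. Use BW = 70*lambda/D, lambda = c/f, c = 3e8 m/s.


lambda = c / f = 3.0000e+08 / 9.4489e+09 = 0.03174973 m
BW = 70 * 0.03174973 / 2.4700 = 0.8998 deg

0.8998 deg


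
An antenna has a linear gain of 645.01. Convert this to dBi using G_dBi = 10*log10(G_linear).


G_dBi = 10 * log10(645.01) = 28.10 dBi

28.10 dBi


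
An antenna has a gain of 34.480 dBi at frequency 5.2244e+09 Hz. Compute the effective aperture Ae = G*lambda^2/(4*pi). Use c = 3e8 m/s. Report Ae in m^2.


lambda = c / f = 3.0000e+08 / 5.2244e+09 = 0.05742286 m
G_linear = 10^(34.480/10) = 2805.434
Ae = G_linear * lambda^2 / (4*pi) = 2805.434 * 0.05742286^2 / (4*pi) = 0.7361 m^2

0.7361 m^2


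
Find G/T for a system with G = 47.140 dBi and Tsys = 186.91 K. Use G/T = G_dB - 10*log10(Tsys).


G/T = 47.140 - 10*log10(186.91) = 47.140 - 22.71633 = 24.42 dB/K

24.42 dB/K


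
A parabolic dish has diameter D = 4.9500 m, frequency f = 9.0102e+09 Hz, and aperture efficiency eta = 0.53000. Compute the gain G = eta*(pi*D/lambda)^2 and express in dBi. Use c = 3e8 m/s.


lambda = c / f = 3.0000e+08 / 9.0102e+09 = 0.03329560 m
G_linear = 0.53000 * (pi * 4.9500 / 0.03329560)^2 = 115614.5
G_dBi = 10 * log10(115614.5) = 50.63 dBi

50.63 dBi


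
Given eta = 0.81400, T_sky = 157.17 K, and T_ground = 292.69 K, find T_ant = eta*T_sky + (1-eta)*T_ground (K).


T_ant = 0.81400 * 157.17 + (1 - 0.81400) * 292.69 = 182.4 K

182.4 K


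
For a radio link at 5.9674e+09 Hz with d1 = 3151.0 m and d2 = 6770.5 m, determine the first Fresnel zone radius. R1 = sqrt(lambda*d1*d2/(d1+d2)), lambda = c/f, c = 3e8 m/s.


lambda = c / f = 3.0000e+08 / 5.9674e+09 = 0.05027315 m
R1 = sqrt(0.05027315 * 3151.0 * 6770.5 / (3151.0 + 6770.5)) = 10.40 m

10.40 m


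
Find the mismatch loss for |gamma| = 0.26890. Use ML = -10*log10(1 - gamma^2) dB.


ML = -10 * log10(1 - 0.26890^2) = -10 * log10(0.92769279) = 0.3260 dB

0.3260 dB


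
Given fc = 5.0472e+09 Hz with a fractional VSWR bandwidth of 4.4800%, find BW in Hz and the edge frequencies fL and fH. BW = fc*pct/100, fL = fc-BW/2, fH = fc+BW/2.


BW = 5.0472e+09 * 4.4800/100 = 2.261146e+08 Hz
fL = 5.0472e+09 - 2.261146e+08/2 = 4.934e+09 Hz
fH = 5.0472e+09 + 2.261146e+08/2 = 5.160e+09 Hz

BW=2.261e+08 Hz, fL=4.934e+09 Hz, fH=5.160e+09 Hz


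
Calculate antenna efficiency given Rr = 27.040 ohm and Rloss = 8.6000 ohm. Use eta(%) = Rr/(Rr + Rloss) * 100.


eta = 27.040 / (27.040 + 8.6000) * 100 = 75.87%

75.87%


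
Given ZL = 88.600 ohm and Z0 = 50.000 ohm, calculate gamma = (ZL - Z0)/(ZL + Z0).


gamma = (88.600 - 50.000) / (88.600 + 50.000) = 0.2785

0.2785


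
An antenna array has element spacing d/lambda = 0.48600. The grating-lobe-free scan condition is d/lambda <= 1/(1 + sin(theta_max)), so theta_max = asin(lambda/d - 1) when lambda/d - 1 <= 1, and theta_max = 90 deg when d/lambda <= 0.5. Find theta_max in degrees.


lambda/d - 1 = 1/0.48600 - 1 = 1.057613 >= 1
d/lambda <= 0.5, so the array can scan to endfire without grating lobes: theta_max = 90 deg

90 deg


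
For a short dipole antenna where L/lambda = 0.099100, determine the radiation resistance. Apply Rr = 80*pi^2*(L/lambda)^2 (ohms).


Rr = 80 * pi^2 * (0.099100)^2 = 80 * 9.869604 * 9.820810e-03 = 7.754 ohm

7.754 ohm


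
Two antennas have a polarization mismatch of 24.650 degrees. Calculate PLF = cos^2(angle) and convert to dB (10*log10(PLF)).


PLF_linear = cos^2(24.650 deg) = 0.8260492
PLF_dB = 10 * log10(0.8260492) = -0.8299 dB

-0.8299 dB


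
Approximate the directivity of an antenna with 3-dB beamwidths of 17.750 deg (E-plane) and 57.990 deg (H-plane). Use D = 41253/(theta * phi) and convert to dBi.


D_linear = 41253 / (17.750 * 57.990) = 40.07782
D_dBi = 10 * log10(40.07782) = 16.03 dBi

16.03 dBi


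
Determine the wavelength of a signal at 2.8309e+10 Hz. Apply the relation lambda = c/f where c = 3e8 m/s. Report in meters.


lambda = c / f = 3.0000e+08 / 2.8309e+10 = 0.01060 m

0.01060 m


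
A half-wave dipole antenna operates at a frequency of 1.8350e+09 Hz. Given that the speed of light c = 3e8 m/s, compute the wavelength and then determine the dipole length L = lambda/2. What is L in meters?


lambda = c / f = 3.0000e+08 / 1.8350e+09 = 0.1634877 m
L = lambda / 2 = 0.1634877 / 2 = 0.08174 m

0.08174 m


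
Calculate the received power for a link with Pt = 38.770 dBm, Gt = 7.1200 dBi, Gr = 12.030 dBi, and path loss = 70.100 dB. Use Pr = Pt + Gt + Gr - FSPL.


Pr = 38.770 + 7.1200 + 12.030 - 70.100 = -12.18 dBm

-12.18 dBm


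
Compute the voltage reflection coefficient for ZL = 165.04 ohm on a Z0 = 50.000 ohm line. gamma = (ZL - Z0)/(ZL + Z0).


gamma = (165.04 - 50.000) / (165.04 + 50.000) = 0.5350

0.5350


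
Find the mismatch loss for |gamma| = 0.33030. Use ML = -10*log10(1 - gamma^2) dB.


ML = -10 * log10(1 - 0.33030^2) = -10 * log10(0.89090191) = 0.5017 dB

0.5017 dB


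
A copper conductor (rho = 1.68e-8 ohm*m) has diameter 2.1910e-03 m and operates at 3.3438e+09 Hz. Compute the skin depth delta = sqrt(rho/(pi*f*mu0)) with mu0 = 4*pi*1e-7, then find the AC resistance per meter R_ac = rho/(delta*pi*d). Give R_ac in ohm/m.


delta = sqrt(1.68e-8 / (pi * 3.3438e+09 * 4*pi*1e-7)) = 1.128118e-06 m
R_ac = 1.68e-8 / (1.128118e-06 * pi * 2.1910e-03) = 2.164 ohm/m

2.164 ohm/m


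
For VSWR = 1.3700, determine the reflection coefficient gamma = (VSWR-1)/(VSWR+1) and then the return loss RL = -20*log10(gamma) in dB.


gamma = (1.3700 - 1) / (1.3700 + 1) = 0.1561181
RL = -20 * log10(0.1561181) = 16.13 dB

16.13 dB


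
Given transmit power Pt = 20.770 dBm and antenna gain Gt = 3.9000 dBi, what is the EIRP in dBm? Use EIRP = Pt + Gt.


EIRP = Pt + Gt = 20.770 + 3.9000 = 24.67 dBm

24.67 dBm


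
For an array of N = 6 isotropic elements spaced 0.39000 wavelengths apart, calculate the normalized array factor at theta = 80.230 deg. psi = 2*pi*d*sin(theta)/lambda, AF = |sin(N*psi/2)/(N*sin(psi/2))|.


psi = 2*pi*0.39000*sin(80.230 deg) = 2.414903 rad
AF = |sin(6*2.414903/2) / (6*sin(2.414903/2))| = 0.1462

0.1462


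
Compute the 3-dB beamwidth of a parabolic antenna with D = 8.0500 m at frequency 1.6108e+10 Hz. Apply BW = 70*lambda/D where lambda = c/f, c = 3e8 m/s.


lambda = c / f = 3.0000e+08 / 1.6108e+10 = 0.01862429 m
BW = 70 * 0.01862429 / 8.0500 = 0.1620 deg

0.1620 deg


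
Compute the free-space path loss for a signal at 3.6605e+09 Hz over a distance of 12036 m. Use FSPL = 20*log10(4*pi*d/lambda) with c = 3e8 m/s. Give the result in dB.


lambda = c / f = 3.0000e+08 / 3.6605e+09 = 0.08195602 m
FSPL = 20 * log10(4*pi*12036/0.08195602) = 125.3 dB

125.3 dB


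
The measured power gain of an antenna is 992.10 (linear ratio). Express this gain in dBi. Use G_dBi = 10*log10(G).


G_dBi = 10 * log10(992.10) = 29.97 dBi

29.97 dBi


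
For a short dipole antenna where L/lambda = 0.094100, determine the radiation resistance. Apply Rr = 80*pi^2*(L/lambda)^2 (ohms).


Rr = 80 * pi^2 * (0.094100)^2 = 80 * 9.869604 * 8.854810e-03 = 6.991 ohm

6.991 ohm


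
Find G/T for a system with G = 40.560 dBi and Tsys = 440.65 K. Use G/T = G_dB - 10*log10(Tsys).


G/T = 40.560 - 10*log10(440.65) = 40.560 - 26.44094 = 14.12 dB/K

14.12 dB/K


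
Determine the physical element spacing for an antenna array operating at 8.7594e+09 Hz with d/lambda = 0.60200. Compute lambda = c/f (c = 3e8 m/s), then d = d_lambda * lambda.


lambda = c / f = 3.0000e+08 / 8.7594e+09 = 0.03424892 m
d = 0.60200 * 0.03424892 = 0.02062 m

0.02062 m


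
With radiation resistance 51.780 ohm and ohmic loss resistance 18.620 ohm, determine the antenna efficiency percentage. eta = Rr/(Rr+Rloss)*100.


eta = 51.780 / (51.780 + 18.620) * 100 = 73.55%

73.55%


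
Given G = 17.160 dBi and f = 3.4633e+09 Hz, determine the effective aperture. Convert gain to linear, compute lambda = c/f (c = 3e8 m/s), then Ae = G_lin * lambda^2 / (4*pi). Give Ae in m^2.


lambda = c / f = 3.0000e+08 / 3.4633e+09 = 0.08662259 m
G_linear = 10^(17.160/10) = 51.99960
Ae = G_linear * lambda^2 / (4*pi) = 51.99960 * 0.08662259^2 / (4*pi) = 0.03105 m^2

0.03105 m^2


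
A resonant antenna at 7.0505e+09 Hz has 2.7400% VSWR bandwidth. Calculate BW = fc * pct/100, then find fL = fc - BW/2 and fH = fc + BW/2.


BW = 7.0505e+09 * 2.7400/100 = 1.931837e+08 Hz
fL = 7.0505e+09 - 1.931837e+08/2 = 6.954e+09 Hz
fH = 7.0505e+09 + 1.931837e+08/2 = 7.147e+09 Hz

BW=1.932e+08 Hz, fL=6.954e+09 Hz, fH=7.147e+09 Hz


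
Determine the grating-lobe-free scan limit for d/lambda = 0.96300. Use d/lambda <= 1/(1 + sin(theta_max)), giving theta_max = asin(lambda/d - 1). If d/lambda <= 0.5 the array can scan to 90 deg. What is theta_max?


lambda/d - 1 = 1/0.96300 - 1 = 0.03842160
theta_max = asin(0.03842160) = 2.202 deg

2.202 deg


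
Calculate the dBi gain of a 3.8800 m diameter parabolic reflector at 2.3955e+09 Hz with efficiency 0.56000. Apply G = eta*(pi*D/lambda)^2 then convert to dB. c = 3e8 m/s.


lambda = c / f = 3.0000e+08 / 2.3955e+09 = 0.1252348 m
G_linear = 0.56000 * (pi * 3.8800 / 0.1252348)^2 = 5305.193
G_dBi = 10 * log10(5305.193) = 37.25 dBi

37.25 dBi


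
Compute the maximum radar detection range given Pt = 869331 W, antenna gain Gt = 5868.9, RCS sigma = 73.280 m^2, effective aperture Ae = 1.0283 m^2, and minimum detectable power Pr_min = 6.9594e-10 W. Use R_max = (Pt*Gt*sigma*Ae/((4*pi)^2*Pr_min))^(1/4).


R^4 = 869331*5868.9*73.280*1.0283 / ((4*pi)^2 * 6.9594e-10) = 3.498289e+18
R_max = 3.498289e+18^0.25 = 43248 m

43248 m


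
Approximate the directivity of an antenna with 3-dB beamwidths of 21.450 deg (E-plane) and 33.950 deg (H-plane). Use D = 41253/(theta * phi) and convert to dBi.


D_linear = 41253 / (21.450 * 33.950) = 56.64851
D_dBi = 10 * log10(56.64851) = 17.53 dBi

17.53 dBi


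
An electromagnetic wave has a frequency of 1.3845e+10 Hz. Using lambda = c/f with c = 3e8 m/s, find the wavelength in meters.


lambda = c / f = 3.0000e+08 / 1.3845e+10 = 0.02167 m

0.02167 m


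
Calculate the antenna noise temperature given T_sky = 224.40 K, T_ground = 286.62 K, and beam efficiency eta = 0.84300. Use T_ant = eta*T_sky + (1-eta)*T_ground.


T_ant = 0.84300 * 224.40 + (1 - 0.84300) * 286.62 = 234.2 K

234.2 K


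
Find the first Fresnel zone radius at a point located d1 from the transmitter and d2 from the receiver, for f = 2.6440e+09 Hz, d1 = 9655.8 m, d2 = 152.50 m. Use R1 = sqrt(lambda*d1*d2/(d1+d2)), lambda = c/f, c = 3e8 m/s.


lambda = c / f = 3.0000e+08 / 2.6440e+09 = 0.1134644 m
R1 = sqrt(0.1134644 * 9655.8 * 152.50 / (9655.8 + 152.50)) = 4.127 m

4.127 m


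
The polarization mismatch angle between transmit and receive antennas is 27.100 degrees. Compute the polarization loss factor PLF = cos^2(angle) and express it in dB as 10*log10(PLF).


PLF_linear = cos^2(27.100 deg) = 0.7924788
PLF_dB = 10 * log10(0.7924788) = -1.010 dB

-1.010 dB


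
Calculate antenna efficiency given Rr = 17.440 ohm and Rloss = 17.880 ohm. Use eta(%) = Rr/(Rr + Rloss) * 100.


eta = 17.440 / (17.440 + 17.880) * 100 = 49.38%

49.38%


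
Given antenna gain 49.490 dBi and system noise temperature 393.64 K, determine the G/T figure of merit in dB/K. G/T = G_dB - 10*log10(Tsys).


G/T = 49.490 - 10*log10(393.64) = 49.490 - 25.95099 = 23.54 dB/K

23.54 dB/K


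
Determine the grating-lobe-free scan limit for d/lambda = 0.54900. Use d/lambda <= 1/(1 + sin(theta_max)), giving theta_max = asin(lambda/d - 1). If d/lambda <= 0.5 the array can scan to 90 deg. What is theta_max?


lambda/d - 1 = 1/0.54900 - 1 = 0.8214936
theta_max = asin(0.8214936) = 55.23 deg

55.23 deg


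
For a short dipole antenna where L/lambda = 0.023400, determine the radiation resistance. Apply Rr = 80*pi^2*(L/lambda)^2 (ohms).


Rr = 80 * pi^2 * (0.023400)^2 = 80 * 9.869604 * 5.475600e-04 = 0.4323 ohm

0.4323 ohm


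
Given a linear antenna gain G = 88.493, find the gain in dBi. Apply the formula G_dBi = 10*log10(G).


G_dBi = 10 * log10(88.493) = 19.47 dBi

19.47 dBi


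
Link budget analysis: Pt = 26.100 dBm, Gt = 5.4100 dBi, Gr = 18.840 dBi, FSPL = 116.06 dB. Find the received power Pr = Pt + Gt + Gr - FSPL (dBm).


Pr = 26.100 + 5.4100 + 18.840 - 116.06 = -65.71 dBm

-65.71 dBm


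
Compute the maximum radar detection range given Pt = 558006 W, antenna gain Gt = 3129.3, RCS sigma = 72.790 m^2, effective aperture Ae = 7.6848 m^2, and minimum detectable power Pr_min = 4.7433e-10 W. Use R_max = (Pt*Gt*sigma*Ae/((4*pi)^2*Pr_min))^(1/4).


R^4 = 558006*3129.3*72.790*7.6848 / ((4*pi)^2 * 4.7433e-10) = 1.304037e+19
R_max = 1.304037e+19^0.25 = 60093 m

60093 m


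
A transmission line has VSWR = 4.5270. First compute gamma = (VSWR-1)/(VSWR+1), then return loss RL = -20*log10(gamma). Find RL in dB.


gamma = (4.5270 - 1) / (4.5270 + 1) = 0.6381400
RL = -20 * log10(0.6381400) = 3.902 dB

3.902 dB


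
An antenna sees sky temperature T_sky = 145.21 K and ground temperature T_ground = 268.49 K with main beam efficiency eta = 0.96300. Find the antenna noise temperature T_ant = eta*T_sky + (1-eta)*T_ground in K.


T_ant = 0.96300 * 145.21 + (1 - 0.96300) * 268.49 = 149.8 K

149.8 K


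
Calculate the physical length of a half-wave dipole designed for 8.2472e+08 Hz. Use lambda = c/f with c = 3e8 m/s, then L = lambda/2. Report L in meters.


lambda = c / f = 3.0000e+08 / 8.2472e+08 = 0.3637598 m
L = lambda / 2 = 0.3637598 / 2 = 0.1819 m

0.1819 m


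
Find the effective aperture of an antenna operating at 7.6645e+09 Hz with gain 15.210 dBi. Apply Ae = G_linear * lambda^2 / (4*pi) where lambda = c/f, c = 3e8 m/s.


lambda = c / f = 3.0000e+08 / 7.6645e+09 = 0.03914150 m
G_linear = 10^(15.210/10) = 33.18945
Ae = G_linear * lambda^2 / (4*pi) = 33.18945 * 0.03914150^2 / (4*pi) = 4.046e-03 m^2

4.046e-03 m^2


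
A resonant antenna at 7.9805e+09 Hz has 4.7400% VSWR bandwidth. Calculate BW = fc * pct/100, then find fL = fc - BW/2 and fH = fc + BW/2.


BW = 7.9805e+09 * 4.7400/100 = 3.782757e+08 Hz
fL = 7.9805e+09 - 3.782757e+08/2 = 7.791e+09 Hz
fH = 7.9805e+09 + 3.782757e+08/2 = 8.170e+09 Hz

BW=3.783e+08 Hz, fL=7.791e+09 Hz, fH=8.170e+09 Hz


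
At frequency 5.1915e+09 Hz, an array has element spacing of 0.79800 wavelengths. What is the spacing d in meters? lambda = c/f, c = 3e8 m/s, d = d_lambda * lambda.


lambda = c / f = 3.0000e+08 / 5.1915e+09 = 0.05778677 m
d = 0.79800 * 0.05778677 = 0.04611 m

0.04611 m


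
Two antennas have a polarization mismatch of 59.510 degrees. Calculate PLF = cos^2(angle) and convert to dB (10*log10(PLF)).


PLF_linear = cos^2(59.510 deg) = 0.2574426
PLF_dB = 10 * log10(0.2574426) = -5.893 dB

-5.893 dB


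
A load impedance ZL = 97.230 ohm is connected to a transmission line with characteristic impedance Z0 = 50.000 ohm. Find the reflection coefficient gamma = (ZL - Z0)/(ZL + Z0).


gamma = (97.230 - 50.000) / (97.230 + 50.000) = 0.3208

0.3208


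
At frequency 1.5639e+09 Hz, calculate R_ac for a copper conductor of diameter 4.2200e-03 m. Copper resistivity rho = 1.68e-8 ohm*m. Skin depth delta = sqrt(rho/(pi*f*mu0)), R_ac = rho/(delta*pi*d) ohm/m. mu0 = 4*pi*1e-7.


delta = sqrt(1.68e-8 / (pi * 1.5639e+09 * 4*pi*1e-7)) = 1.649568e-06 m
R_ac = 1.68e-8 / (1.649568e-06 * pi * 4.2200e-03) = 0.7682 ohm/m

0.7682 ohm/m


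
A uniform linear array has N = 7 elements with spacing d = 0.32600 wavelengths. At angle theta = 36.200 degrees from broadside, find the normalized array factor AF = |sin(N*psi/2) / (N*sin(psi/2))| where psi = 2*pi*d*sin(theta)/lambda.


psi = 2*pi*0.32600*sin(36.200 deg) = 1.209748 rad
AF = |sin(7*1.209748/2) / (7*sin(1.209748/2))| = 0.2230

0.2230


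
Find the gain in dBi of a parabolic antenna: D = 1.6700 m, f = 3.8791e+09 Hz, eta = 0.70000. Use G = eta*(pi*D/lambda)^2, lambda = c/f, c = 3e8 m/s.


lambda = c / f = 3.0000e+08 / 3.8791e+09 = 0.07733753 m
G_linear = 0.70000 * (pi * 1.6700 / 0.07733753)^2 = 3221.441
G_dBi = 10 * log10(3221.441) = 35.08 dBi

35.08 dBi


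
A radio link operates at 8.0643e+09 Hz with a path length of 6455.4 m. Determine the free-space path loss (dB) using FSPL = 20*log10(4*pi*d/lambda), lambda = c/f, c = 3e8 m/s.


lambda = c / f = 3.0000e+08 / 8.0643e+09 = 0.03720100 m
FSPL = 20 * log10(4*pi*6455.4/0.03720100) = 126.8 dB

126.8 dB


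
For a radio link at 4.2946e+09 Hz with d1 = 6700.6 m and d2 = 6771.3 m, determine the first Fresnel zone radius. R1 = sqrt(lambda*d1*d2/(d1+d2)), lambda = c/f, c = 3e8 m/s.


lambda = c / f = 3.0000e+08 / 4.2946e+09 = 0.06985517 m
R1 = sqrt(0.06985517 * 6700.6 * 6771.3 / (6700.6 + 6771.3)) = 15.34 m

15.34 m


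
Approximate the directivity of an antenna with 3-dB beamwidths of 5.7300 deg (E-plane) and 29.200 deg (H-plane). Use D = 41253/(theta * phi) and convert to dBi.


D_linear = 41253 / (5.7300 * 29.200) = 246.5574
D_dBi = 10 * log10(246.5574) = 23.92 dBi

23.92 dBi


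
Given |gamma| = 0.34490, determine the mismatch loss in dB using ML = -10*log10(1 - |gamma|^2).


ML = -10 * log10(1 - 0.34490^2) = -10 * log10(0.88104399) = 0.5500 dB

0.5500 dB


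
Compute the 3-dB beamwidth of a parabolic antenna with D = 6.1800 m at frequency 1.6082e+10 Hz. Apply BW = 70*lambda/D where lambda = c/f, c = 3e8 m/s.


lambda = c / f = 3.0000e+08 / 1.6082e+10 = 0.01865440 m
BW = 70 * 0.01865440 / 6.1800 = 0.2113 deg

0.2113 deg


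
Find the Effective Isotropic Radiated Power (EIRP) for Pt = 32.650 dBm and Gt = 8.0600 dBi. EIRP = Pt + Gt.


EIRP = Pt + Gt = 32.650 + 8.0600 = 40.71 dBm

40.71 dBm


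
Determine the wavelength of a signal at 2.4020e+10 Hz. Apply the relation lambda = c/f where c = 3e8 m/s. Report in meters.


lambda = c / f = 3.0000e+08 / 2.4020e+10 = 0.01249 m

0.01249 m


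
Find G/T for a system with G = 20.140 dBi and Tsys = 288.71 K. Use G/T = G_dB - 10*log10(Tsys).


G/T = 20.140 - 10*log10(288.71) = 20.140 - 24.60462 = -4.465 dB/K

-4.465 dB/K


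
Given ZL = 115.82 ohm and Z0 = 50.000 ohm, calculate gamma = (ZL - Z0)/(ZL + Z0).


gamma = (115.82 - 50.000) / (115.82 + 50.000) = 0.3969

0.3969


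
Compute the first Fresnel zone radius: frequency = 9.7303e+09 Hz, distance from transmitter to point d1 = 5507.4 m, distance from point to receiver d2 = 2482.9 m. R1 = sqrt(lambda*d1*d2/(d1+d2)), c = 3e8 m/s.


lambda = c / f = 3.0000e+08 / 9.7303e+09 = 0.03083153 m
R1 = sqrt(0.03083153 * 5507.4 * 2482.9 / (5507.4 + 2482.9)) = 7.264 m

7.264 m


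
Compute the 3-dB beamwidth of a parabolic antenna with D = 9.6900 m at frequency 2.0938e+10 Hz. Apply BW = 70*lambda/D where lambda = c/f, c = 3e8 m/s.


lambda = c / f = 3.0000e+08 / 2.0938e+10 = 0.01432802 m
BW = 70 * 0.01432802 / 9.6900 = 0.1035 deg

0.1035 deg


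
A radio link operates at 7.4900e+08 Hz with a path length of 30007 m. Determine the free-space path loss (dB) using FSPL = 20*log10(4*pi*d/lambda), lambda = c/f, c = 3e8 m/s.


lambda = c / f = 3.0000e+08 / 7.4900e+08 = 0.4005340 m
FSPL = 20 * log10(4*pi*30007/0.4005340) = 119.5 dB

119.5 dB


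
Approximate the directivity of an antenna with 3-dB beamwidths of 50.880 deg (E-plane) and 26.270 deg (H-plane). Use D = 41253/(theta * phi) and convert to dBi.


D_linear = 41253 / (50.880 * 26.270) = 30.86373
D_dBi = 10 * log10(30.86373) = 14.89 dBi

14.89 dBi


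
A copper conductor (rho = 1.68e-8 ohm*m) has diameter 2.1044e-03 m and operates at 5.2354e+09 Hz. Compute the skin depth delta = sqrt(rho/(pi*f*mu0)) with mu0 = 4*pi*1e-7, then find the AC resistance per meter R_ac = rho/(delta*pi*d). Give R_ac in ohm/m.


delta = sqrt(1.68e-8 / (pi * 5.2354e+09 * 4*pi*1e-7)) = 9.015708e-07 m
R_ac = 1.68e-8 / (9.015708e-07 * pi * 2.1044e-03) = 2.819 ohm/m

2.819 ohm/m


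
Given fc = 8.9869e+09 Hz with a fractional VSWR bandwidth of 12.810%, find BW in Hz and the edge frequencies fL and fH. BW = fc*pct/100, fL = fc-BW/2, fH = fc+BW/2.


BW = 8.9869e+09 * 12.810/100 = 1.151222e+09 Hz
fL = 8.9869e+09 - 1.151222e+09/2 = 8.411e+09 Hz
fH = 8.9869e+09 + 1.151222e+09/2 = 9.563e+09 Hz

BW=1.151e+09 Hz, fL=8.411e+09 Hz, fH=9.563e+09 Hz


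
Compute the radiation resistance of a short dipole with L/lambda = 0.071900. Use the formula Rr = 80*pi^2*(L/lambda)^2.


Rr = 80 * pi^2 * (0.071900)^2 = 80 * 9.869604 * 5.169610e-03 = 4.082 ohm

4.082 ohm


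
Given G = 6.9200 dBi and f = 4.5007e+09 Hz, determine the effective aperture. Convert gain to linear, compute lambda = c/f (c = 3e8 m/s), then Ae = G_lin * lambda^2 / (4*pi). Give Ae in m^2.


lambda = c / f = 3.0000e+08 / 4.5007e+09 = 0.06665630 m
G_linear = 10^(6.9200/10) = 4.920395
Ae = G_linear * lambda^2 / (4*pi) = 4.920395 * 0.06665630^2 / (4*pi) = 1.740e-03 m^2

1.740e-03 m^2


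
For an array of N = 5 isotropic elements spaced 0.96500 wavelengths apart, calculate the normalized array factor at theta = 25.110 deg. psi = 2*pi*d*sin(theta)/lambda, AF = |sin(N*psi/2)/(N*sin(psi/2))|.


psi = 2*pi*0.96500*sin(25.110 deg) = 2.572996 rad
AF = |sin(5*2.572996/2) / (5*sin(2.572996/2))| = 0.03099

0.03099


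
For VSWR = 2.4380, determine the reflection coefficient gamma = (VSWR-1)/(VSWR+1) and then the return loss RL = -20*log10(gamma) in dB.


gamma = (2.4380 - 1) / (2.4380 + 1) = 0.4182664
RL = -20 * log10(0.4182664) = 7.571 dB

7.571 dB


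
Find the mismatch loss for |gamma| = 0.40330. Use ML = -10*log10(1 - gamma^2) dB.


ML = -10 * log10(1 - 0.40330^2) = -10 * log10(0.83734911) = 0.7709 dB

0.7709 dB


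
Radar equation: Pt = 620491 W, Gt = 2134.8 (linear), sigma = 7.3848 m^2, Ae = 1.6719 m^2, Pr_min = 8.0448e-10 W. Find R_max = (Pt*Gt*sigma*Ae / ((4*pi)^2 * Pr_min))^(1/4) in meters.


R^4 = 620491*2134.8*7.3848*1.6719 / ((4*pi)^2 * 8.0448e-10) = 1.287380e+17
R_max = 1.287380e+17^0.25 = 18942 m

18942 m


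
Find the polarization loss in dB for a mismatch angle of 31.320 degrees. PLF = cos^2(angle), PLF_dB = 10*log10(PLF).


PLF_linear = cos^2(31.320 deg) = 0.7297899
PLF_dB = 10 * log10(0.7297899) = -1.368 dB

-1.368 dB


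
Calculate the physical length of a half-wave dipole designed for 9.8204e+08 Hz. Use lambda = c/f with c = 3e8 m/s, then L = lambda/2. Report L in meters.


lambda = c / f = 3.0000e+08 / 9.8204e+08 = 0.3054865 m
L = lambda / 2 = 0.3054865 / 2 = 0.1527 m

0.1527 m


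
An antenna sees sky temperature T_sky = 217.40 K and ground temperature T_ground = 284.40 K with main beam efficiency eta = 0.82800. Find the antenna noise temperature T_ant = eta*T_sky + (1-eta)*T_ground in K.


T_ant = 0.82800 * 217.40 + (1 - 0.82800) * 284.40 = 228.9 K

228.9 K
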